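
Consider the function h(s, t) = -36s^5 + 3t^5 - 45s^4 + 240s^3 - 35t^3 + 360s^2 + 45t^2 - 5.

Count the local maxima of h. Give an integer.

h separates as a function of s plus a function of t, so ∇h=0 decouples.
∂h/∂s = -180s(s - 2)(s + 1)(s + 2) = 0 at s ∈ {-2, -1, 0, 2}; ∂h/∂t = 15t(t - 2)(t - 1)(t + 3) = 0 at t ∈ {-3, 0, 1, 2}.
The Hessian is diagonal: diag(h_ss, h_tt). Second derivatives: h_ss(-2)=1440, h_ss(-1)=-540, h_ss(0)=720, h_ss(2)=-4320; h_tt(-3)=-900, h_tt(0)=90, h_tt(1)=-60, h_tt(2)=150.
Local maxima occur where both diagonal entries negative: (-1, -3), (-1, 1), (2, -3), (2, 1). Count: 4.

4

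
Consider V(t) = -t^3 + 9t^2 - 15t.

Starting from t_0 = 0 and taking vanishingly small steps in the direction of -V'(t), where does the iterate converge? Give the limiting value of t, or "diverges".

1

V'(t) = -3(t - 5)(t - 1), so V'(0) = -15.
Gradient descent moves in the -V' direction, i.e. t is increasing.
The nearest critical point in that direction is t = 1, where V'' = 12 > 0 (a local minimum). The iterate converges there.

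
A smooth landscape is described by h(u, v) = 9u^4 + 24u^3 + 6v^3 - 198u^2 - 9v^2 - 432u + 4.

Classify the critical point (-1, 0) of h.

local maximum

The mixed partial ∂²h/∂u∂v is 0, so the Hessian at any point is diag(h_uu, h_vv) = diag(36(3u^2 + 4u - 11), 18(2v - 1)).
At (-1, 0): H = diag(-432, -18).
Both eigenvalues are negative, so H is negative definite: a local maximum.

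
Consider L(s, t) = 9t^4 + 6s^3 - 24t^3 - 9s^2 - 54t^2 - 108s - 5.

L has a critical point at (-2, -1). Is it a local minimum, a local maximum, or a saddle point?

saddle point

The mixed partial ∂²L/∂s∂t is 0, so the Hessian at any point is diag(L_ss, L_tt) = diag(18(2s - 1), 36(3t^2 - 4t - 3)).
At (-2, -1): H = diag(-90, 144).
The eigenvalues have opposite signs, so H is indefinite: a saddle point.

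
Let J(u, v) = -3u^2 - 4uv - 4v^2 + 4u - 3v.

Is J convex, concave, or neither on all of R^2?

concave

J is quadratic, so its Hessian is the constant matrix H = [[-6, -4], [-4, -8]].
det(H) = 32, tr(H) = -14.
det(H) > 0 and tr(H) < 0, so H is negative definite everywhere: concave.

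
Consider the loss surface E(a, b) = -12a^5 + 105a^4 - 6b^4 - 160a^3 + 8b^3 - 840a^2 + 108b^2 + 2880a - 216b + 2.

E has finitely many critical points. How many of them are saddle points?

E separates as a function of a plus a function of b, so ∇E=0 decouples.
∂E/∂a = -60(a - 4)(a - 3)(a - 2)(a + 2) = 0 at a ∈ {-2, 2, 3, 4}; ∂E/∂b = -24(b - 3)(b - 1)(b + 3) = 0 at b ∈ {-3, 1, 3}.
The Hessian is diagonal: diag(E_aa, E_bb). Second derivatives: E_aa(-2)=7200, E_aa(2)=-480, E_aa(3)=300, E_aa(4)=-720; E_bb(-3)=-576, E_bb(1)=192, E_bb(3)=-288.
Saddle points occur where the two diagonal entries have opposite signs: (-2, -3), (-2, 3), (2, 1), (3, -3), (3, 3), (4, 1). Count: 6.

6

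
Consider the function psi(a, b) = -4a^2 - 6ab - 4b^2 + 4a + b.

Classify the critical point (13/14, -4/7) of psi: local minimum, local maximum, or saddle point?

The Hessian of psi is constant: H = [[-8, -6], [-6, -8]].
det(H) = (-8)·(-8) − (-6)² = 28.
det(H) > 0 and tr(H) = -16 < 0, so H is negative definite and the point is a local maximum.

local maximum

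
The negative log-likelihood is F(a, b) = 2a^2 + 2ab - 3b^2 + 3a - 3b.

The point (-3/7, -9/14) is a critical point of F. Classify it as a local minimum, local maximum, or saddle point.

The Hessian of F is constant: H = [[4, 2], [2, -6]].
det(H) = 4·(-6) − 2² = -28.
Since det(H) < 0, H is indefinite and the critical point is a saddle point.

saddle point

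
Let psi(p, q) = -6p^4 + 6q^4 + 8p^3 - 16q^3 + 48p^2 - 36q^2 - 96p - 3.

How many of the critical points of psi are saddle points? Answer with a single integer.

psi separates as a function of p plus a function of q, so ∇psi=0 decouples.
∂psi/∂p = -24(p - 2)(p - 1)(p + 2) = 0 at p ∈ {-2, 1, 2}; ∂psi/∂q = 24q(q - 3)(q + 1) = 0 at q ∈ {-1, 0, 3}.
The Hessian is diagonal: diag(psi_pp, psi_qq). Second derivatives: psi_pp(-2)=-288, psi_pp(1)=72, psi_pp(2)=-96; psi_qq(-1)=96, psi_qq(0)=-72, psi_qq(3)=288.
Saddle points occur where the two diagonal entries have opposite signs: (-2, -1), (-2, 3), (1, 0), (2, -1), (2, 3). Count: 5.

5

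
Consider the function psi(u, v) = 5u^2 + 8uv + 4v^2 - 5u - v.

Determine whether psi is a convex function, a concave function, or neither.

psi is quadratic, so its Hessian is the constant matrix H = [[10, 8], [8, 8]].
det(H) = 16, tr(H) = 18.
det(H) > 0 and tr(H) > 0, so H is positive definite everywhere: convex.

convex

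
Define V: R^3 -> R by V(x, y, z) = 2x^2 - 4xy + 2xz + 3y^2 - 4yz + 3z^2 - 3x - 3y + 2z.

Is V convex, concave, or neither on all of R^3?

convex

V is quadratic, so its Hessian is the constant matrix H = [[4, -4, 2], [-4, 6, -4], [2, -4, 6]].
Leading principal minors: 4, 8, 24.
All positive ⇒ H ≻ 0 ⇒ convex.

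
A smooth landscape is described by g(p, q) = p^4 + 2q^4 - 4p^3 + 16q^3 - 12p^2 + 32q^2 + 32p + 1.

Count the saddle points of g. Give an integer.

g separates as a function of p plus a function of q, so ∇g=0 decouples.
∂g/∂p = 4(p - 4)(p - 1)(p + 2) = 0 at p ∈ {-2, 1, 4}; ∂g/∂q = 8q(q + 2)(q + 4) = 0 at q ∈ {-4, -2, 0}.
The Hessian is diagonal: diag(g_pp, g_qq). Second derivatives: g_pp(-2)=72, g_pp(1)=-36, g_pp(4)=72; g_qq(-4)=64, g_qq(-2)=-32, g_qq(0)=64.
Saddle points occur where the two diagonal entries have opposite signs: (-2, -2), (1, -4), (1, 0), (4, -2). Count: 4.

4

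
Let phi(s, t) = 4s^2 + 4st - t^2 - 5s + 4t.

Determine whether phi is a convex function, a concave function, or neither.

neither

phi is quadratic, so its Hessian is the constant matrix H = [[8, 4], [4, -2]].
det(H) = -32, tr(H) = 6.
det(H) < 0, so H is indefinite: neither convex nor concave.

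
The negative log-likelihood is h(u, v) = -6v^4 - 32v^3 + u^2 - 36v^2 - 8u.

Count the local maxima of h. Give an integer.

0

h separates as a function of u plus a function of v, so ∇h=0 decouples.
∂h/∂u = 2(u - 4) = 0 at u ∈ {4}; ∂h/∂v = -24v(v + 1)(v + 3) = 0 at v ∈ {-3, -1, 0}.
The Hessian is diagonal: diag(h_uu, h_vv). Second derivatives: h_uu(4)=2; h_vv(-3)=-144, h_vv(-1)=48, h_vv(0)=-72.
Local maxima occur where both diagonal entries negative: none. Count: 0.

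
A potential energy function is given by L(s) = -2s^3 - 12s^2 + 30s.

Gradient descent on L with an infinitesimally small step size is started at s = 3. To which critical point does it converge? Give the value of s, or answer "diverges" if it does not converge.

L'(s) = -6(s - 1)(s + 5), so L'(3) = -96.
Gradient descent moves in the -L' direction, i.e. s is increasing.
There is no critical point above s=3, and L' keeps the same sign, so the iterate runs off to +∞.

diverges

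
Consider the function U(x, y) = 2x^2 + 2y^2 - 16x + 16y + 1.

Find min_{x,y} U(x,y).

U(x,y) separates as P(x) + Q(y) + 1, so its minimum is min P + min Q + 1.
P'(x) = 4x - 16 vanishes at x ∈ {4}; Q'(y) = 4y + 16 vanishes at y ∈ {-4}.
Local minima of P (where P''>0): P(4)=-32. Local minima of Q: Q(-4)=-32.
So the global minimum of U is P(4) + Q(-4) + 1 = -32 − 32 + 1 = -63, attained at (4, -4).

-63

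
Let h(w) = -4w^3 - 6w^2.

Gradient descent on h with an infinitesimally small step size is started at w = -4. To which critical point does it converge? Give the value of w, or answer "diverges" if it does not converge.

h'(w) = -12w(w + 1), so h'(-4) = -144.
Gradient descent moves in the -h' direction, i.e. w is increasing.
The nearest critical point in that direction is w = -1, where h'' = 12 > 0 (a local minimum). The iterate converges there.

-1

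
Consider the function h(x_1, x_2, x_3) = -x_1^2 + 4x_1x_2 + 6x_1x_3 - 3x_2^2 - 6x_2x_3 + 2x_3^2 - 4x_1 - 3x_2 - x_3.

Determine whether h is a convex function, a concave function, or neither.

h is quadratic, so its Hessian is the constant matrix H = [[-2, 4, 6], [4, -6, -6], [6, -6, 4]].
Leading principal minors: -2, -4, -16.
Neither pattern holds ⇒ H is indefinite ⇒ neither convex nor concave.

neither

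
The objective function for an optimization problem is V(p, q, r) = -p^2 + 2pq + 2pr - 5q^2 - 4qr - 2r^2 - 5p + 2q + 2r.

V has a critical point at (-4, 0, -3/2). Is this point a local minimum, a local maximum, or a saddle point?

The Hessian is constant: H = [[-2, 2, 2], [2, -10, -4], [2, -4, -4]].
Leading principal minors: Δ₁ = -2, Δ₂ = 16, Δ₃ = -24.
The minors alternate sign starting negative (−, +, −), so H is negative definite: a local maximum.

local maximum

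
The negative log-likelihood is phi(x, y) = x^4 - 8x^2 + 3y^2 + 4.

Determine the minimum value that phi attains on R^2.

-12

phi(x,y) separates as P(x) + Q(y) + 4, so its minimum is min P + min Q + 4.
P'(x) = 4x(x - 2)(x + 2) vanishes at x ∈ {-2, 0, 2}; Q'(y) = 6y vanishes at y ∈ {0}.
Local minima of P (where P''>0): P(-2)=-16, P(2)=-16. Local minima of Q: Q(0)=0.
So the global minimum of phi is P(-2) + Q(0) + 4 = -16 + 0 + 4 = -12, attained at (-2, 0).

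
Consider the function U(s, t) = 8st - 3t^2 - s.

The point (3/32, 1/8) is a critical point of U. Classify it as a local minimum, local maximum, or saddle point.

saddle point

The Hessian of U is constant: H = [[0, 8], [8, -6]].
det(H) = 0·(-6) − 8² = -64.
Since det(H) < 0, H is indefinite and the critical point is a saddle point.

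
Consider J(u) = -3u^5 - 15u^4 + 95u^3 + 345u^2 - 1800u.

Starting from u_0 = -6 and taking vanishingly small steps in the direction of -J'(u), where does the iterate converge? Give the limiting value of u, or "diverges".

J'(u) = -15(u - 3)(u - 2)(u + 4)(u + 5), so J'(-6) = -2160.
Gradient descent moves in the -J' direction, i.e. u is increasing.
The nearest critical point in that direction is u = -5, where J'' = 840 > 0 (a local minimum). The iterate converges there.

-5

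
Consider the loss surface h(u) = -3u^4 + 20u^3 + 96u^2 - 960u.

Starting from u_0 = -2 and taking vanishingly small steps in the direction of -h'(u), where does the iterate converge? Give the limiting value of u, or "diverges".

h'(u) = -12(u - 5)(u - 4)(u + 4), so h'(-2) = -1008.
Gradient descent moves in the -h' direction, i.e. u is increasing.
The nearest critical point in that direction is u = 4, where h'' = 96 > 0 (a local minimum). The iterate converges there.

4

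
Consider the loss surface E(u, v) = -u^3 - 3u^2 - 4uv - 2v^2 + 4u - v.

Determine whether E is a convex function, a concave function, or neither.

The term -u^3 is cubic, so the Hessian is not constant.
∂²E/∂u² = -6u - 6, which takes both signs as u varies (negative for sufficiently large u). A diagonal entry of the Hessian changing sign means the Hessian is neither positive- nor negative-semidefinite on all of R^2.

neither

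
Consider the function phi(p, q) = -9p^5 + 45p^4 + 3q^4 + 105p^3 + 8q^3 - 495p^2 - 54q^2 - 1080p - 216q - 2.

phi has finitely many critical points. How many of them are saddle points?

6

phi separates as a function of p plus a function of q, so ∇phi=0 decouples.
∂phi/∂p = -45(p - 4)(p - 3)(p + 1)(p + 2) = 0 at p ∈ {-2, -1, 3, 4}; ∂phi/∂q = 12(q - 3)(q + 2)(q + 3) = 0 at q ∈ {-3, -2, 3}.
The Hessian is diagonal: diag(phi_pp, phi_qq). Second derivatives: phi_pp(-2)=1350, phi_pp(-1)=-900, phi_pp(3)=900, phi_pp(4)=-1350; phi_qq(-3)=72, phi_qq(-2)=-60, phi_qq(3)=360.
Saddle points occur where the two diagonal entries have opposite signs: (-2, -2), (-1, -3), (-1, 3), (3, -2), (4, -3), (4, 3). Count: 6.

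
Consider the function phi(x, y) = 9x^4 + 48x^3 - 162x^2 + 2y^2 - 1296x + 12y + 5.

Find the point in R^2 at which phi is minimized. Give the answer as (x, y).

(3, -3)

phi(x,y) separates as P(x) + Q(y) + 5, so its minimum is min P + min Q + 5.
P'(x) = 36(x - 3)(x + 3)(x + 4) vanishes at x ∈ {-4, -3, 3}; Q'(y) = 4y + 12 vanishes at y ∈ {-3}.
Local minima of P (where P''>0): P(-4)=1824, P(3)=-3321. Local minima of Q: Q(-3)=-18.
So the global minimum of phi is P(3) + Q(-3) + 5 = -3321 − 18 + 5 = -3334, attained at (3, -3).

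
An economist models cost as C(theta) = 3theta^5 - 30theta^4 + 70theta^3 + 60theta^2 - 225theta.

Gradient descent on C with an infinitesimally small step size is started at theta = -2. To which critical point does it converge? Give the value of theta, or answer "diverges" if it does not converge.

diverges

C'(theta) = 15(theta - 5)(theta - 3)(theta - 1)(theta + 1), so C'(-2) = 1575.
Gradient descent moves in the -C' direction, i.e. theta is decreasing.
There is no critical point below theta=-2, and C' keeps the same sign, so the iterate runs off to −∞.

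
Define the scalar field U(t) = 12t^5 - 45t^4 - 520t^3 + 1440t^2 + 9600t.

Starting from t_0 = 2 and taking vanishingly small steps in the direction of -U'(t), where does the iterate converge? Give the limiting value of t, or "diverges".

-2

U'(t) = 60(t - 5)(t - 4)(t + 2)(t + 4), so U'(2) = 8640.
Gradient descent moves in the -U' direction, i.e. t is decreasing.
The nearest critical point in that direction is t = -2, where U'' = 5040 > 0 (a local minimum). The iterate converges there.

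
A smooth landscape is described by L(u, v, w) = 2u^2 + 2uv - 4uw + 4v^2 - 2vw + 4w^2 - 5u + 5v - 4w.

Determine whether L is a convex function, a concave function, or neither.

convex

L is quadratic, so its Hessian is the constant matrix H = [[4, 2, -4], [2, 8, -2], [-4, -2, 8]].
Leading principal minors: 4, 28, 112.
All positive ⇒ H ≻ 0 ⇒ convex.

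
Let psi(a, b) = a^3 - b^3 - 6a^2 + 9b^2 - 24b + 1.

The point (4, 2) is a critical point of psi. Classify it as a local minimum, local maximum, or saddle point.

local minimum

The mixed partial ∂²psi/∂a∂b is 0, so the Hessian at any point is diag(psi_aa, psi_bb) = diag(6(a - 2), 6(-b + 3)).
At (4, 2): H = diag(12, 6).
Both eigenvalues are positive, so H is positive definite: a local minimum.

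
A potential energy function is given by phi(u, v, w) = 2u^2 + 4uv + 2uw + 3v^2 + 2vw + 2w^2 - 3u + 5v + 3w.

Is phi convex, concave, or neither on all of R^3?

phi is quadratic, so its Hessian is the constant matrix H = [[4, 4, 2], [4, 6, 2], [2, 2, 4]].
Leading principal minors: 4, 8, 24.
All positive ⇒ H ≻ 0 ⇒ convex.

convex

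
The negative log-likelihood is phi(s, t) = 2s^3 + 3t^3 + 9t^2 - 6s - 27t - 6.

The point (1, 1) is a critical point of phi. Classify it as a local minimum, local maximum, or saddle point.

The mixed partial ∂²phi/∂s∂t is 0, so the Hessian at any point is diag(phi_ss, phi_tt) = diag(12s, 18(t + 1)).
At (1, 1): H = diag(12, 36).
Both eigenvalues are positive, so H is positive definite: a local minimum.

local minimum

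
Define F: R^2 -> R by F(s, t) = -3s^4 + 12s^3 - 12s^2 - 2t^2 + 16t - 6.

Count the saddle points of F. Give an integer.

1

F separates as a function of s plus a function of t, so ∇F=0 decouples.
∂F/∂s = -12s(s - 2)(s - 1) = 0 at s ∈ {0, 1, 2}; ∂F/∂t = -4(t - 4) = 0 at t ∈ {4}.
The Hessian is diagonal: diag(F_ss, F_tt). Second derivatives: F_ss(0)=-24, F_ss(1)=12, F_ss(2)=-24; F_tt(4)=-4.
Saddle points occur where the two diagonal entries have opposite signs: (1, 4). Count: 1.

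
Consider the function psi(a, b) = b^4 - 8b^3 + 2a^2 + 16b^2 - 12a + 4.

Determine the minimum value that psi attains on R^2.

psi(a,b) separates as P(a) + Q(b) + 4, so its minimum is min P + min Q + 4.
P'(a) = 4a - 12 vanishes at a ∈ {3}; Q'(b) = 4b(b - 4)(b - 2) vanishes at b ∈ {0, 2, 4}.
Local minima of P (where P''>0): P(3)=-18. Local minima of Q: Q(0)=0, Q(4)=0.
So the global minimum of psi is P(3) + Q(0) + 4 = -18 + 0 + 4 = -14, attained at (3, 0).

-14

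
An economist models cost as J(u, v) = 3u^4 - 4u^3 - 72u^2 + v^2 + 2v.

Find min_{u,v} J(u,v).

-641

J(u,v) separates as P(u) + Q(v), so its minimum is min P + min Q.
P'(u) = 12u(u - 4)(u + 3) vanishes at u ∈ {-3, 0, 4}; Q'(v) = 2v + 2 vanishes at v ∈ {-1}.
Local minima of P (where P''>0): P(-3)=-297, P(4)=-640. Local minima of Q: Q(-1)=-1.
So the global minimum of J is P(4) + Q(-1) = -640 − 1 = -641, attained at (4, -1).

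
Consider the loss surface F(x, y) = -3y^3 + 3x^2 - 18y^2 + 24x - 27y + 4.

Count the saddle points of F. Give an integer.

1

F separates as a function of x plus a function of y, so ∇F=0 decouples.
∂F/∂x = 6(x + 4) = 0 at x ∈ {-4}; ∂F/∂y = -9(y + 1)(y + 3) = 0 at y ∈ {-3, -1}.
The Hessian is diagonal: diag(F_xx, F_yy). Second derivatives: F_xx(-4)=6; F_yy(-3)=18, F_yy(-1)=-18.
Saddle points occur where the two diagonal entries have opposite signs: (-4, -1). Count: 1.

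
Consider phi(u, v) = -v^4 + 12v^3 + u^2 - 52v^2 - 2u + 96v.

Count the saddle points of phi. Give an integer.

2

phi separates as a function of u plus a function of v, so ∇phi=0 decouples.
∂phi/∂u = 2(u - 1) = 0 at u ∈ {1}; ∂phi/∂v = -4(v - 4)(v - 3)(v - 2) = 0 at v ∈ {2, 3, 4}.
The Hessian is diagonal: diag(phi_uu, phi_vv). Second derivatives: phi_uu(1)=2; phi_vv(2)=-8, phi_vv(3)=4, phi_vv(4)=-8.
Saddle points occur where the two diagonal entries have opposite signs: (1, 2), (1, 4). Count: 2.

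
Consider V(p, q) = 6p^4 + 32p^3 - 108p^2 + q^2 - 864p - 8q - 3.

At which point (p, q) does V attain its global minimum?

(3, 4)

V(p,q) separates as A(p) + B(q) − 3, so its minimum is min A + min B − 3.
A'(p) = 24(p - 3)(p + 3)(p + 4) vanishes at p ∈ {-4, -3, 3}; B'(q) = 2q - 8 vanishes at q ∈ {4}.
Local minima of A (where A''>0): A(-4)=1216, A(3)=-2214. Local minima of B: B(4)=-16.
So the global minimum of V is A(3) + B(4) − 3 = -2214 − 16 − 3 = -2233, attained at (3, 4).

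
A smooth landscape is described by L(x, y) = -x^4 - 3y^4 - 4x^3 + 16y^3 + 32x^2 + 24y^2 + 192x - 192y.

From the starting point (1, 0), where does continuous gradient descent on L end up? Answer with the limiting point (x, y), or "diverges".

(-3, 2)

L is separable, so gradient descent decouples: x follows -∂L/∂x, y follows -∂L/∂y.
∂L/∂x = -4(x - 4)(x + 3)(x + 4); at x=1 this is 240, so x decreases.
∂L/∂y = -12(y - 4)(y - 2)(y + 2); at y=0 this is -192, so y increases.
x converges to its nearest critical value -3 (a local min of the x-part); y converges to 2. The iterate converges to (-3, 2).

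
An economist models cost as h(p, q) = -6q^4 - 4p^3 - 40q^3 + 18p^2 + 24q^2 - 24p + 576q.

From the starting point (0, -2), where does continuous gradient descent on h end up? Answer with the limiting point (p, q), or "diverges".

h is separable, so gradient descent decouples: p follows -∂h/∂p, q follows -∂h/∂q.
∂h/∂p = -12(p - 2)(p - 1); at p=0 this is -24, so p increases.
∂h/∂q = -24(q - 2)(q + 3)(q + 4); at q=-2 this is 192, so q decreases.
p converges to its nearest critical value 1 (a local min of the p-part); q converges to -3. The iterate converges to (1, -3).

(1, -3)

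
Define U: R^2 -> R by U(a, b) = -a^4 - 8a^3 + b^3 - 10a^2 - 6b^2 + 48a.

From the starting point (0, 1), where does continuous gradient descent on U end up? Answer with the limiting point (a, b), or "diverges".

U is separable, so gradient descent decouples: a follows -∂U/∂a, b follows -∂U/∂b.
∂U/∂a = -4(a - 1)(a + 3)(a + 4); at a=0 this is 48, so a decreases.
∂U/∂b = 3b(b - 4); at b=1 this is -9, so b increases.
a converges to its nearest critical value -3 (a local min of the a-part); b converges to 4. The iterate converges to (-3, 4).

(-3, 4)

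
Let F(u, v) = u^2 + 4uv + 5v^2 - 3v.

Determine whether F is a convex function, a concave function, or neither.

F is quadratic, so its Hessian is the constant matrix H = [[2, 4], [4, 10]].
det(H) = 4, tr(H) = 12.
det(H) > 0 and tr(H) > 0, so H is positive definite everywhere: convex.

convex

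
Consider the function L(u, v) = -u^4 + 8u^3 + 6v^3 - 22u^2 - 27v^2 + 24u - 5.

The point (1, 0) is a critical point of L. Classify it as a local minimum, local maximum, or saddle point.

The mixed partial ∂²L/∂u∂v is 0, so the Hessian at any point is diag(L_uu, L_vv) = diag(4(-3u^2 + 12u - 11), 18(2v - 3)).
At (1, 0): H = diag(-8, -54).
Both eigenvalues are negative, so H is negative definite: a local maximum.

local maximum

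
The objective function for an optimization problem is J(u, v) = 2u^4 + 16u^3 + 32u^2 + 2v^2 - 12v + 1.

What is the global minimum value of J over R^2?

J(u,v) separates as P(u) + Q(v) + 1, so its minimum is min P + min Q + 1.
P'(u) = 8u(u + 2)(u + 4) vanishes at u ∈ {-4, -2, 0}; Q'(v) = 4v - 12 vanishes at v ∈ {3}.
Local minima of P (where P''>0): P(-4)=0, P(0)=0. Local minima of Q: Q(3)=-18.
So the global minimum of J is P(-4) + Q(3) + 1 = 0 − 18 + 1 = -17, attained at (-4, 3).

-17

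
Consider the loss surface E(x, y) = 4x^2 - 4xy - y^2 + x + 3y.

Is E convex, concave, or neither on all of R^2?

neither

E is quadratic, so its Hessian is the constant matrix H = [[8, -4], [-4, -2]].
det(H) = -32, tr(H) = 6.
det(H) < 0, so H is indefinite: neither convex nor concave.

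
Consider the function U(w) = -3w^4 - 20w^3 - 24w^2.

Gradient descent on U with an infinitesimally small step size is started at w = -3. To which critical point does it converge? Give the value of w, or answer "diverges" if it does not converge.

U'(w) = -12w(w + 1)(w + 4), so U'(-3) = -72.
Gradient descent moves in the -U' direction, i.e. w is increasing.
The nearest critical point in that direction is w = -1, where U'' = 36 > 0 (a local minimum). The iterate converges there.

-1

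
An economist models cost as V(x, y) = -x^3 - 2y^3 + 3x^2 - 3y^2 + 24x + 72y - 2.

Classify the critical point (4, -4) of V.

saddle point

The mixed partial ∂²V/∂x∂y is 0, so the Hessian at any point is diag(V_xx, V_yy) = diag(6(-x + 1), -6(2y + 1)).
At (4, -4): H = diag(-18, 42).
The eigenvalues have opposite signs, so H is indefinite: a saddle point.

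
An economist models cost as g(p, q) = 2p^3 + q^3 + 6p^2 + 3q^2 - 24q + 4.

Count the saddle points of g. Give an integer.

g separates as a function of p plus a function of q, so ∇g=0 decouples.
∂g/∂p = 6p(p + 2) = 0 at p ∈ {-2, 0}; ∂g/∂q = 3(q - 2)(q + 4) = 0 at q ∈ {-4, 2}.
The Hessian is diagonal: diag(g_pp, g_qq). Second derivatives: g_pp(-2)=-12, g_pp(0)=12; g_qq(-4)=-18, g_qq(2)=18.
Saddle points occur where the two diagonal entries have opposite signs: (-2, 2), (0, -4). Count: 2.

2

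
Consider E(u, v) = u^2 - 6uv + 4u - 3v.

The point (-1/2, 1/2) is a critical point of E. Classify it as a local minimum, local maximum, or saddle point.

saddle point

The Hessian of E is constant: H = [[2, -6], [-6, 0]].
det(H) = 2·0 − (-6)² = -36.
Since det(H) < 0, H is indefinite and the critical point is a saddle point.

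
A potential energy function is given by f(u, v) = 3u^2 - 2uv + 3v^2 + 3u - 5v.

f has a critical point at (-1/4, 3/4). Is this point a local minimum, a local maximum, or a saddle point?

The Hessian of f is constant: H = [[6, -2], [-2, 6]].
det(H) = 6·6 − (-2)² = 32.
det(H) > 0 and tr(H) = 12 > 0, so H is positive definite and the point is a local minimum.

local minimum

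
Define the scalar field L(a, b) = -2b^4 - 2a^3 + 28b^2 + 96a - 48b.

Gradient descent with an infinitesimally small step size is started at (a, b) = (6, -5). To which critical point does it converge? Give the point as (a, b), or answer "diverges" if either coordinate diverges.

L is separable, so gradient descent decouples: a follows -∂L/∂a, b follows -∂L/∂b.
∂L/∂a = -6(a - 4)(a + 4); at a=6 this is -120, so a increases.
∂L/∂b = -8(b - 2)(b - 1)(b + 3); at b=-5 this is 672, so b decreases.
The a-coordinate has no critical point in that direction and runs off to infinity.

diverges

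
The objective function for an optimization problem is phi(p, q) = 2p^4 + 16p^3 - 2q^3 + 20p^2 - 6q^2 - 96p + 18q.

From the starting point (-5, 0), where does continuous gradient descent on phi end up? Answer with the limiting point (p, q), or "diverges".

(-4, -3)

phi is separable, so gradient descent decouples: p follows -∂phi/∂p, q follows -∂phi/∂q.
∂phi/∂p = 8(p - 1)(p + 3)(p + 4); at p=-5 this is -96, so p increases.
∂phi/∂q = -6(q - 1)(q + 3); at q=0 this is 18, so q decreases.
p converges to its nearest critical value -4 (a local min of the p-part); q converges to -3. The iterate converges to (-4, -3).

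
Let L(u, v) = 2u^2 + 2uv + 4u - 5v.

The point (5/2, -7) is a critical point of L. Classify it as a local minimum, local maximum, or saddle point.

saddle point

The Hessian of L is constant: H = [[4, 2], [2, 0]].
det(H) = 4·0 − 2² = -4.
Since det(H) < 0, H is indefinite and the critical point is a saddle point.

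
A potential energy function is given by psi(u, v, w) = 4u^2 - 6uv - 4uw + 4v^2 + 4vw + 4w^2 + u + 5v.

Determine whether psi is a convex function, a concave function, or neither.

psi is quadratic, so its Hessian is the constant matrix H = [[8, -6, -4], [-6, 8, 4], [-4, 4, 8]].
Leading principal minors: 8, 28, 160.
All positive ⇒ H ≻ 0 ⇒ convex.

convex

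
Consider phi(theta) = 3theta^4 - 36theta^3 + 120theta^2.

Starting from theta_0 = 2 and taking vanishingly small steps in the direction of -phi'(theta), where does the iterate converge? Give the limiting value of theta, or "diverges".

phi'(theta) = 12theta(theta - 5)(theta - 4), so phi'(2) = 144.
Gradient descent moves in the -phi' direction, i.e. theta is decreasing.
The nearest critical point in that direction is theta = 0, where phi'' = 240 > 0 (a local minimum). The iterate converges there.

0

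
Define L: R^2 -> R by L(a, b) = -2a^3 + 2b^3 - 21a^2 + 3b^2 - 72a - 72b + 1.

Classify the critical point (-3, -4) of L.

The mixed partial ∂²L/∂a∂b is 0, so the Hessian at any point is diag(L_aa, L_bb) = diag(-6(2a + 7), 6(2b + 1)).
At (-3, -4): H = diag(-6, -42).
Both eigenvalues are negative, so H is negative definite: a local maximum.

local maximum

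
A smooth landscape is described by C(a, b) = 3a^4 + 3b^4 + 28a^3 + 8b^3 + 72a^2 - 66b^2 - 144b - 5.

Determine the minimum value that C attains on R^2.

C(a,b) separates as P(a) + Q(b) − 5, so its minimum is min P + min Q − 5.
P'(a) = 12a(a + 3)(a + 4) vanishes at a ∈ {-4, -3, 0}; Q'(b) = 12(b - 3)(b + 1)(b + 4) vanishes at b ∈ {-4, -1, 3}.
Local minima of P (where P''>0): P(-4)=128, P(0)=0. Local minima of Q: Q(-4)=-224, Q(3)=-567.
So the global minimum of C is P(0) + Q(3) − 5 = 0 − 567 − 5 = -572, attained at (0, 3).

-572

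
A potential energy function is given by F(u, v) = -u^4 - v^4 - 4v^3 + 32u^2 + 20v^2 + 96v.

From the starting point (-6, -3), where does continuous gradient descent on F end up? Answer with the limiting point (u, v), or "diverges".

F is separable, so gradient descent decouples: u follows -∂F/∂u, v follows -∂F/∂v.
∂F/∂u = -4u(u - 4)(u + 4); at u=-6 this is 480, so u decreases.
∂F/∂v = -4(v - 3)(v + 2)(v + 4); at v=-3 this is -24, so v increases.
The u-coordinate has no critical point in that direction and runs off to infinity.

diverges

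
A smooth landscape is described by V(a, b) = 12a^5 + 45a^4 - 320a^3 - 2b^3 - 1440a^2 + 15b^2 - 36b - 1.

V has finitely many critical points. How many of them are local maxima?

V separates as a function of a plus a function of b, so ∇V=0 decouples.
∂V/∂a = 60a(a - 4)(a + 3)(a + 4) = 0 at a ∈ {-4, -3, 0, 4}; ∂V/∂b = -6(b - 3)(b - 2) = 0 at b ∈ {2, 3}.
The Hessian is diagonal: diag(V_aa, V_bb). Second derivatives: V_aa(-4)=-1920, V_aa(-3)=1260, V_aa(0)=-2880, V_aa(4)=13440; V_bb(2)=6, V_bb(3)=-6.
Local maxima occur where both diagonal entries negative: (-4, 3), (0, 3). Count: 2.

2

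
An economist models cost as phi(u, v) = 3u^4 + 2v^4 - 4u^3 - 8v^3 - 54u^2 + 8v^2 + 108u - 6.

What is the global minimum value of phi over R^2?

phi(u,v) separates as P(u) + Q(v) − 6, so its minimum is min P + min Q − 6.
P'(u) = 12(u - 3)(u - 1)(u + 3) vanishes at u ∈ {-3, 1, 3}; Q'(v) = 8v(v - 2)(v - 1) vanishes at v ∈ {0, 1, 2}.
Local minima of P (where P''>0): P(-3)=-459, P(3)=-27. Local minima of Q: Q(0)=0, Q(2)=0.
So the global minimum of phi is P(-3) + Q(0) − 6 = -459 + 0 − 6 = -465, attained at (-3, 0).

-465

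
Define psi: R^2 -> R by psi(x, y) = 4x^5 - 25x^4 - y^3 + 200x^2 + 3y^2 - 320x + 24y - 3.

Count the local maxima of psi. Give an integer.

psi separates as a function of x plus a function of y, so ∇psi=0 decouples.
∂psi/∂x = 20(x - 4)(x - 2)(x - 1)(x + 2) = 0 at x ∈ {-2, 1, 2, 4}; ∂psi/∂y = -3(y - 4)(y + 2) = 0 at y ∈ {-2, 4}.
The Hessian is diagonal: diag(psi_xx, psi_yy). Second derivatives: psi_xx(-2)=-1440, psi_xx(1)=180, psi_xx(2)=-160, psi_xx(4)=720; psi_yy(-2)=18, psi_yy(4)=-18.
Local maxima occur where both diagonal entries negative: (-2, 4), (2, 4). Count: 2.

2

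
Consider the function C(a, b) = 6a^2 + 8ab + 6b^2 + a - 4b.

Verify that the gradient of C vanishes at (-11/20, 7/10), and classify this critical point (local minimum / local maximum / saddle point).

∇C = (12a + 8b + 1, 8a + 12b - 4); substituting (-11/20, 7/10) gives ∇C = (0, 0), so (-11/20, 7/10) is indeed a critical point.
The Hessian of C is constant: H = [[12, 8], [8, 12]].
det(H) = 12·12 − 8² = 80.
det(H) > 0 and tr(H) = 24 > 0, so H is positive definite and the point is a local minimum.

local minimum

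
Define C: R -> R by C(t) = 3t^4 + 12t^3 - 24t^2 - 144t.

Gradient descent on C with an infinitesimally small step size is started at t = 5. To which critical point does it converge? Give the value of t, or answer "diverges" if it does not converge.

C'(t) = 12(t - 2)(t + 2)(t + 3), so C'(5) = 2016.
Gradient descent moves in the -C' direction, i.e. t is decreasing.
The nearest critical point in that direction is t = 2, where C'' = 240 > 0 (a local minimum). The iterate converges there.

2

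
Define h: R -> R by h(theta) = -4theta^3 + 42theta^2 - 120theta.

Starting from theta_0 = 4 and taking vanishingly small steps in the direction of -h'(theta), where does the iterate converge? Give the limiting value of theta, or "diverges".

2

h'(theta) = -12(theta - 5)(theta - 2), so h'(4) = 24.
Gradient descent moves in the -h' direction, i.e. theta is decreasing.
The nearest critical point in that direction is theta = 2, where h'' = 36 > 0 (a local minimum). The iterate converges there.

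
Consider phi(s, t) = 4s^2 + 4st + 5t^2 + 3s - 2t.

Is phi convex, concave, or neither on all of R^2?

convex

phi is quadratic, so its Hessian is the constant matrix H = [[8, 4], [4, 10]].
det(H) = 64, tr(H) = 18.
det(H) > 0 and tr(H) > 0, so H is positive definite everywhere: convex.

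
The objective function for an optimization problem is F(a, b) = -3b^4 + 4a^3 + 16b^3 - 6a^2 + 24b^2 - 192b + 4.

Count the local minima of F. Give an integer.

F separates as a function of a plus a function of b, so ∇F=0 decouples.
∂F/∂a = 12a(a - 1) = 0 at a ∈ {0, 1}; ∂F/∂b = -12(b - 4)(b - 2)(b + 2) = 0 at b ∈ {-2, 2, 4}.
The Hessian is diagonal: diag(F_aa, F_bb). Second derivatives: F_aa(0)=-12, F_aa(1)=12; F_bb(-2)=-288, F_bb(2)=96, F_bb(4)=-144.
Local minima occur where both diagonal entries positive: (1, 2). Count: 1.

1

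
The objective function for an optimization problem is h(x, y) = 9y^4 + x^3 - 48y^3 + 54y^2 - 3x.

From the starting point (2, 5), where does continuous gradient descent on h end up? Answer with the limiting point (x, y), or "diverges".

(1, 3)

h is separable, so gradient descent decouples: x follows -∂h/∂x, y follows -∂h/∂y.
∂h/∂x = 3(x - 1)(x + 1); at x=2 this is 9, so x decreases.
∂h/∂y = 36y(y - 3)(y - 1); at y=5 this is 1440, so y decreases.
x converges to its nearest critical value 1 (a local min of the x-part); y converges to 3. The iterate converges to (1, 3).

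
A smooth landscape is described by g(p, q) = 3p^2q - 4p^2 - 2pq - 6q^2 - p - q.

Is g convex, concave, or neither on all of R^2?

neither

The term 3p^2q is cubic, so the Hessian is not constant.
∂²g/∂p² = 6q - 8, which takes both signs as q varies (negative for sufficiently negative q). A diagonal entry of the Hessian changing sign means the Hessian is neither positive- nor negative-semidefinite on all of R^2.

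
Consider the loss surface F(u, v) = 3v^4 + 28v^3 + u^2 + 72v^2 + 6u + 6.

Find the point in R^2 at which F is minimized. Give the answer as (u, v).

F(u,v) separates as P(u) + Q(v) + 6, so its minimum is min P + min Q + 6.
P'(u) = 2u + 6 vanishes at u ∈ {-3}; Q'(v) = 12v(v + 3)(v + 4) vanishes at v ∈ {-4, -3, 0}.
Local minima of P (where P''>0): P(-3)=-9. Local minima of Q: Q(-4)=128, Q(0)=0.
So the global minimum of F is P(-3) + Q(0) + 6 = -9 + 0 + 6 = -3, attained at (-3, 0).

(-3, 0)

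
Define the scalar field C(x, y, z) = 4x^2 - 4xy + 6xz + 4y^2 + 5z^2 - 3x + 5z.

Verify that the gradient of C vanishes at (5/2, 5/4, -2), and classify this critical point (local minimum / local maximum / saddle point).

∇C = (8x - 4y + 6z - 3, -4x + 8y, 6x + 10z + 5); substituting (5/2, 5/4, -2) gives ∇C = (0, 0, 0), so (5/2, 5/4, -2) is indeed a critical point.
The Hessian is constant: H = [[8, -4, 6], [-4, 8, 0], [6, 0, 10]].
Leading principal minors: Δ₁ = 8, Δ₂ = 48, Δ₃ = 192.
All leading minors are positive, so H is positive definite: a local minimum.

local minimum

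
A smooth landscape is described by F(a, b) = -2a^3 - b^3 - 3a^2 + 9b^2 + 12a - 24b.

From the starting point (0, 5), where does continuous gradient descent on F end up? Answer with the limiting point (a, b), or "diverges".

F is separable, so gradient descent decouples: a follows -∂F/∂a, b follows -∂F/∂b.
∂F/∂a = -6(a - 1)(a + 2); at a=0 this is 12, so a decreases.
∂F/∂b = -3(b - 4)(b - 2); at b=5 this is -9, so b increases.
The b-coordinate has no critical point in that direction and runs off to infinity.

diverges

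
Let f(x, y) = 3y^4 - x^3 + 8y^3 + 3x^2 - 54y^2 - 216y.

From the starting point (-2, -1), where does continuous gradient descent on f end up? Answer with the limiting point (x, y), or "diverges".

(0, 3)

f is separable, so gradient descent decouples: x follows -∂f/∂x, y follows -∂f/∂y.
∂f/∂x = -3x(x - 2); at x=-2 this is -24, so x increases.
∂f/∂y = 12(y - 3)(y + 2)(y + 3); at y=-1 this is -96, so y increases.
x converges to its nearest critical value 0 (a local min of the x-part); y converges to 3. The iterate converges to (0, 3).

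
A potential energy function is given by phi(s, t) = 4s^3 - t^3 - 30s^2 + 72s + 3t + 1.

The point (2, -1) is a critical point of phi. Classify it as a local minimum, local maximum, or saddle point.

saddle point

The mixed partial ∂²phi/∂s∂t is 0, so the Hessian at any point is diag(phi_ss, phi_tt) = diag(12(2s - 5), -6t).
At (2, -1): H = diag(-12, 6).
The eigenvalues have opposite signs, so H is indefinite: a saddle point.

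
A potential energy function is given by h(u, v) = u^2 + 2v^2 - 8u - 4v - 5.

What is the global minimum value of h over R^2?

-23

h(u,v) separates as P(u) + Q(v) − 5, so its minimum is min P + min Q − 5.
P'(u) = 2u - 8 vanishes at u ∈ {4}; Q'(v) = 4v - 4 vanishes at v ∈ {1}.
Local minima of P (where P''>0): P(4)=-16. Local minima of Q: Q(1)=-2.
So the global minimum of h is P(4) + Q(1) − 5 = -16 − 2 − 5 = -23, attained at (4, 1).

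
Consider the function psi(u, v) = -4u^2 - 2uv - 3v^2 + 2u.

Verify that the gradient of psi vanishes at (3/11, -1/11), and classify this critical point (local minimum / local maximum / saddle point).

local maximum

∇psi = (-8u - 2v + 2, -2u - 6v); substituting (3/11, -1/11) gives ∇psi = (0, 0), so (3/11, -1/11) is indeed a critical point.
The Hessian of psi is constant: H = [[-8, -2], [-2, -6]].
det(H) = (-8)·(-6) − (-2)² = 44.
det(H) > 0 and tr(H) = -14 < 0, so H is negative definite and the point is a local maximum.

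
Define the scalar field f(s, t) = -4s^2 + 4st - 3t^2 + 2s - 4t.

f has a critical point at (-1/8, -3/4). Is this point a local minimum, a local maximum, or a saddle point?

The Hessian of f is constant: H = [[-8, 4], [4, -6]].
det(H) = (-8)·(-6) − 4² = 32.
det(H) > 0 and tr(H) = -14 < 0, so H is negative definite and the point is a local maximum.

local maximum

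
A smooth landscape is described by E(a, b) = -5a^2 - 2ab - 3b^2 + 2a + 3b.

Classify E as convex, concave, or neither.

concave

E is quadratic, so its Hessian is the constant matrix H = [[-10, -2], [-2, -6]].
det(H) = 56, tr(H) = -16.
det(H) > 0 and tr(H) < 0, so H is negative definite everywhere: concave.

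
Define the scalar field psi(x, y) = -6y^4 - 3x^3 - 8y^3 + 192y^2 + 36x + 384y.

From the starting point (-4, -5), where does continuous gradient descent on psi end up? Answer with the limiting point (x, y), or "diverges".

diverges

psi is separable, so gradient descent decouples: x follows -∂psi/∂x, y follows -∂psi/∂y.
∂psi/∂x = -9(x - 2)(x + 2); at x=-4 this is -108, so x increases.
∂psi/∂y = -24(y - 4)(y + 1)(y + 4); at y=-5 this is 864, so y decreases.
The y-coordinate has no critical point in that direction and runs off to infinity.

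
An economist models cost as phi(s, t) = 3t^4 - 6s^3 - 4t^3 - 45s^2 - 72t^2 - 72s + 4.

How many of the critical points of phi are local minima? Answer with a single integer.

2

phi separates as a function of s plus a function of t, so ∇phi=0 decouples.
∂phi/∂s = -18(s + 1)(s + 4) = 0 at s ∈ {-4, -1}; ∂phi/∂t = 12t(t - 4)(t + 3) = 0 at t ∈ {-3, 0, 4}.
The Hessian is diagonal: diag(phi_ss, phi_tt). Second derivatives: phi_ss(-4)=54, phi_ss(-1)=-54; phi_tt(-3)=252, phi_tt(0)=-144, phi_tt(4)=336.
Local minima occur where both diagonal entries positive: (-4, -3), (-4, 4). Count: 2.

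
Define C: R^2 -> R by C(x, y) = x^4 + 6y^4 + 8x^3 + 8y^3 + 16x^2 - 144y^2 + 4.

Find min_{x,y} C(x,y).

C(x,y) separates as P(x) + Q(y) + 4, so its minimum is min P + min Q + 4.
P'(x) = 4x(x + 2)(x + 4) vanishes at x ∈ {-4, -2, 0}; Q'(y) = 24y(y - 3)(y + 4) vanishes at y ∈ {-4, 0, 3}.
Local minima of P (where P''>0): P(-4)=0, P(0)=0. Local minima of Q: Q(-4)=-1280, Q(3)=-594.
So the global minimum of C is P(-4) + Q(-4) + 4 = 0 − 1280 + 4 = -1276, attained at (-4, -4).

-1276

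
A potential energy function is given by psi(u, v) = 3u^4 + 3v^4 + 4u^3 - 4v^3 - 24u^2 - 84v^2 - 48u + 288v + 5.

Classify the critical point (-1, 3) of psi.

The mixed partial ∂²psi/∂u∂v is 0, so the Hessian at any point is diag(psi_uu, psi_vv) = diag(12(3u^2 + 2u - 4), 12(3v^2 - 2v - 14)).
At (-1, 3): H = diag(-36, 84).
The eigenvalues have opposite signs, so H is indefinite: a saddle point.

saddle point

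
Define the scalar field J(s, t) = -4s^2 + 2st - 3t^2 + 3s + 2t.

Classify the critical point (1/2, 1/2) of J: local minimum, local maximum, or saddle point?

local maximum

The Hessian of J is constant: H = [[-8, 2], [2, -6]].
det(H) = (-8)·(-6) − 2² = 44.
det(H) > 0 and tr(H) = -14 < 0, so H is negative definite and the point is a local maximum.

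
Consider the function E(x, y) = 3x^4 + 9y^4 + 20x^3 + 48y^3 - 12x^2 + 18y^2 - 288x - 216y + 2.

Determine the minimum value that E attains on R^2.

-555

E(x,y) separates as P(x) + Q(y) + 2, so its minimum is min P + min Q + 2.
P'(x) = 12(x - 2)(x + 3)(x + 4) vanishes at x ∈ {-4, -3, 2}; Q'(y) = 36(y - 1)(y + 2)(y + 3) vanishes at y ∈ {-3, -2, 1}.
Local minima of P (where P''>0): P(-4)=448, P(2)=-416. Local minima of Q: Q(-3)=243, Q(1)=-141.
So the global minimum of E is P(2) + Q(1) + 2 = -416 − 141 + 2 = -555, attained at (2, 1).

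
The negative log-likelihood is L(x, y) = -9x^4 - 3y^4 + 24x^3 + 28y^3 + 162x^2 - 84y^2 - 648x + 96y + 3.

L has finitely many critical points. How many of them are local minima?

1

L separates as a function of x plus a function of y, so ∇L=0 decouples.
∂L/∂x = -36(x - 3)(x - 2)(x + 3) = 0 at x ∈ {-3, 2, 3}; ∂L/∂y = -12(y - 4)(y - 2)(y - 1) = 0 at y ∈ {1, 2, 4}.
The Hessian is diagonal: diag(L_xx, L_yy). Second derivatives: L_xx(-3)=-1080, L_xx(2)=180, L_xx(3)=-216; L_yy(1)=-36, L_yy(2)=24, L_yy(4)=-72.
Local minima occur where both diagonal entries positive: (2, 2). Count: 1.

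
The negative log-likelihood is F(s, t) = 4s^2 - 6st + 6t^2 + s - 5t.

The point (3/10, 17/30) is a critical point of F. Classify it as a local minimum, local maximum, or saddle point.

local minimum

The Hessian of F is constant: H = [[8, -6], [-6, 12]].
det(H) = 8·12 − (-6)² = 60.
det(H) > 0 and tr(H) = 20 > 0, so H is positive definite and the point is a local minimum.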